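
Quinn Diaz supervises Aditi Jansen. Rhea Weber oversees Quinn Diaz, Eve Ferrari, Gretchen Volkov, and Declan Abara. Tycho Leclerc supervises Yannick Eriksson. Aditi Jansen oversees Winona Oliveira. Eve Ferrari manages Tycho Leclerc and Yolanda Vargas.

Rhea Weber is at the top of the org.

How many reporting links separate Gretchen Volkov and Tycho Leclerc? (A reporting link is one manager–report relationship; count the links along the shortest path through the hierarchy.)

3

Gretchen Volkov is 1 level below Rhea Weber, and Tycho Leclerc is 2 levels below Rhea Weber (their lowest common manager). The shortest path runs up from Gretchen Volkov to Rhea Weber and back down to Tycho Leclerc: 1 + 2 = 3 links.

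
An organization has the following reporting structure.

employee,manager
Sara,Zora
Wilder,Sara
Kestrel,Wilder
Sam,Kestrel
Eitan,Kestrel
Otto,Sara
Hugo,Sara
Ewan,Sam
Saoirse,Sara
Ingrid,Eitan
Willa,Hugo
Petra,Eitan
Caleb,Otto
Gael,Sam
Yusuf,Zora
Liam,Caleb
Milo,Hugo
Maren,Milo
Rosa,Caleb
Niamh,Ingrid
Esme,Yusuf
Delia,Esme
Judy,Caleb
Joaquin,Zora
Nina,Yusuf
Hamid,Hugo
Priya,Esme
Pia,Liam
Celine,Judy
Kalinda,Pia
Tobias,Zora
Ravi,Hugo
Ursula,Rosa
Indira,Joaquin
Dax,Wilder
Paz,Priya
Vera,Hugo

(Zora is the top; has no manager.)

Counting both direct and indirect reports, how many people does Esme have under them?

3

Esme directly manages Delia, Priya. Delia has no reports. Under Priya: Paz (1). So Esme's organization is 2 direct reports plus everyone under them: 1 + 2 = 3.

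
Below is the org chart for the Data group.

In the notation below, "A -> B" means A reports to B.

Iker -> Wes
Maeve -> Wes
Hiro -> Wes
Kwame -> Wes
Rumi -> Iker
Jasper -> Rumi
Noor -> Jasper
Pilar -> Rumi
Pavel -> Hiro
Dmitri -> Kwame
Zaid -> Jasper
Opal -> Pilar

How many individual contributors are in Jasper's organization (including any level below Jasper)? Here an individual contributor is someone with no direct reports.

2

The people in Jasper's organization with no one reporting to them are Zaid, Noor. That is 2.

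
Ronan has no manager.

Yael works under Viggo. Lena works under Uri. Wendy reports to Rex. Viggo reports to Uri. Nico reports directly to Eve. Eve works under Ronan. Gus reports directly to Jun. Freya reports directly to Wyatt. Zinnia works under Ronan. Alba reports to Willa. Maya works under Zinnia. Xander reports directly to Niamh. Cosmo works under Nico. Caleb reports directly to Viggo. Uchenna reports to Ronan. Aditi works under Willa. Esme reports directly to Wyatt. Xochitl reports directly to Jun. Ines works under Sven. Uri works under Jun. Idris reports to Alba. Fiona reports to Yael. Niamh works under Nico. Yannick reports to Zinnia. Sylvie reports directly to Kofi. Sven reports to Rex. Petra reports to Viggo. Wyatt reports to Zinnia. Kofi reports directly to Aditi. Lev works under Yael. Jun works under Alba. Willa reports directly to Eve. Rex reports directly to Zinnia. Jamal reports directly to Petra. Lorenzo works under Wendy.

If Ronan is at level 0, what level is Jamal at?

Chain from Jamal up to Ronan: Jamal → Petra → Viggo → Uri → Jun → Alba → Willa → Eve → Ronan. That is 8 steps up, so Jamal is 8 levels below Ronan.

8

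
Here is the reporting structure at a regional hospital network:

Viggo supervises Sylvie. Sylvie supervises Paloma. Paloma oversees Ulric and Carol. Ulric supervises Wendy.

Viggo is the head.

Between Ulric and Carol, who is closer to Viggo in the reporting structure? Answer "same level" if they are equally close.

same level

Both Ulric and Carol are 3 levels below Viggo.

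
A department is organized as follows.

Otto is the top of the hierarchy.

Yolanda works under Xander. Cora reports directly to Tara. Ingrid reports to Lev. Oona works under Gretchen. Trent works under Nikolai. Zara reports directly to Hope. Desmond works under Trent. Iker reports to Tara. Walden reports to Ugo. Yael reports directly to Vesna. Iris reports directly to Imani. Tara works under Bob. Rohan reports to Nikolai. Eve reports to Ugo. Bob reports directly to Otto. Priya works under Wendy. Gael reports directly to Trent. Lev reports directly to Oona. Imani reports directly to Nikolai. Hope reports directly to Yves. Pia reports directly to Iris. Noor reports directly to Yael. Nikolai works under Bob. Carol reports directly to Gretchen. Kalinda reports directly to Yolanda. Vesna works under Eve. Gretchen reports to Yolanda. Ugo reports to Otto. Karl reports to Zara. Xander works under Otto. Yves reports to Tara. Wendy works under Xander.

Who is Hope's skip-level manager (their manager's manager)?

Tara

Hope reports to Yves, and Yves reports to Tara. So Hope's skip-level manager is Tara.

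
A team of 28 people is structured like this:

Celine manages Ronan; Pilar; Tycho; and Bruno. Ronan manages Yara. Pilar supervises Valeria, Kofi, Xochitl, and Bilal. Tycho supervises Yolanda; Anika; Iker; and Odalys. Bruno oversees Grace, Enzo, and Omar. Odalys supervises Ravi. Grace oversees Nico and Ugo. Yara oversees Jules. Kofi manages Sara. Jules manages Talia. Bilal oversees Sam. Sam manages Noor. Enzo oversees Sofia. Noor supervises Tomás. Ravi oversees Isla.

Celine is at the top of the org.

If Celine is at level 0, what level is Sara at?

3

Chain from Sara up to Celine: Sara → Kofi → Pilar → Celine. That is 3 steps up, so Sara is 3 levels below Celine.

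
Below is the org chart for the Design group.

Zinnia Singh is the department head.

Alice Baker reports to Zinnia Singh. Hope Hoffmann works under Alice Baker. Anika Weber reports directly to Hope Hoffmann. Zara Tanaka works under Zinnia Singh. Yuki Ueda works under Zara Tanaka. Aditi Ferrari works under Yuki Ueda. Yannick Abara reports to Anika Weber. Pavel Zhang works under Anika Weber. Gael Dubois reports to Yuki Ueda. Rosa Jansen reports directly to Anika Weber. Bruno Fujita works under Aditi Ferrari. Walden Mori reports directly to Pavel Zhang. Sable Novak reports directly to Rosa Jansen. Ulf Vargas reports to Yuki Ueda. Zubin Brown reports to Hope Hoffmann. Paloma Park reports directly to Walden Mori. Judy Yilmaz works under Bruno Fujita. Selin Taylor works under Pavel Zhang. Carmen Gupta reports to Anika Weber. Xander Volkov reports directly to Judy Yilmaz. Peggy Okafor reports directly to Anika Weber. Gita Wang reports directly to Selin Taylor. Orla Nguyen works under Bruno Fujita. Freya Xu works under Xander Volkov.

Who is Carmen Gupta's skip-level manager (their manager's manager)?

Carmen Gupta reports to Anika Weber, and Anika Weber reports to Hope Hoffmann. So Carmen Gupta's skip-level manager is Hope Hoffmann.

Hope Hoffmann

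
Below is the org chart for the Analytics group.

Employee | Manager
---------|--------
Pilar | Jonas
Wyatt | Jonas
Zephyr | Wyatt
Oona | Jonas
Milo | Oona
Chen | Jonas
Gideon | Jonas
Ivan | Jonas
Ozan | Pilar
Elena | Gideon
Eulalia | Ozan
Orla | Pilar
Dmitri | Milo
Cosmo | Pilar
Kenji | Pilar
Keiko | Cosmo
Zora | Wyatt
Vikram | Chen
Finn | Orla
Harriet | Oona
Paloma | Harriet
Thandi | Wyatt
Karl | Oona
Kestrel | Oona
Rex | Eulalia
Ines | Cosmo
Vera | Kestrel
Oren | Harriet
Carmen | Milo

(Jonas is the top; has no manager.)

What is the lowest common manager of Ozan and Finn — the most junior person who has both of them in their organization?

Ozan's chain of managers is Pilar, Jonas. Finn's chain of managers is Orla, Pilar, Jonas. The first manager that appears in both chains is Pilar.

Pilar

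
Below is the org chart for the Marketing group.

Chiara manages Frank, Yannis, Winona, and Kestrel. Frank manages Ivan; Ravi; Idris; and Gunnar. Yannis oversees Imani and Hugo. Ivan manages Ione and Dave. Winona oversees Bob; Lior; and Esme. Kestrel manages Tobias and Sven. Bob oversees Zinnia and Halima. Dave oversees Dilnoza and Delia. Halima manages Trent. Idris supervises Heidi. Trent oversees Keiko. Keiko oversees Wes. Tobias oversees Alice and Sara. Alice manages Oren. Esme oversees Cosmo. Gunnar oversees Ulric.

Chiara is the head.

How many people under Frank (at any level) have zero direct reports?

6

The people in Frank's organization with no one reporting to them are Ulric, Heidi, Ravi, Ione, Delia, Dilnoza. That is 6.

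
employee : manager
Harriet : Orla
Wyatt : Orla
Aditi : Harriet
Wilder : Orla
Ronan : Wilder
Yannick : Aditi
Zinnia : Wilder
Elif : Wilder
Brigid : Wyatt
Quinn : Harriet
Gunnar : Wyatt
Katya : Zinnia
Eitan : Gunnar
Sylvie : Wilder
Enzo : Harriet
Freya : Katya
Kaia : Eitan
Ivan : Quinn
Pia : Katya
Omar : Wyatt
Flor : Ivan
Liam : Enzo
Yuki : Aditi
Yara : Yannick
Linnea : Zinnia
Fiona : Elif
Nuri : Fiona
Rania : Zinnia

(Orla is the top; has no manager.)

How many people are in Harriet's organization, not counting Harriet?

9

Harriet directly manages Aditi, Quinn, Enzo. Under Aditi: Yuki, Yannick, Yara (3). Under Quinn: Ivan, Flor (2). Under Enzo: Liam (1). So Harriet's organization is 3 direct reports plus everyone under them: 4 + 3 + 2 = 9.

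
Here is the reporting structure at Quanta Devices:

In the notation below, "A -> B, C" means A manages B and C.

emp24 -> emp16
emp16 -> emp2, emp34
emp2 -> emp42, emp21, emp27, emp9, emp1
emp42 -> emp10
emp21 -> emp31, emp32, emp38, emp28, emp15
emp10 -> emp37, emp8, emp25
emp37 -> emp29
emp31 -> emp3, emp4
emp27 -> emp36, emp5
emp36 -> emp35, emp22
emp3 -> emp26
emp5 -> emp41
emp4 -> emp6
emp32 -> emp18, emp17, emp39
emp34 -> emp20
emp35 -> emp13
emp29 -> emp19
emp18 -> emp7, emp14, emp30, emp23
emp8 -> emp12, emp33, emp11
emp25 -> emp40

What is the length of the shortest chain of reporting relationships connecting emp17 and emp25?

emp17 is 3 levels below emp2, and emp25 is 3 levels below emp2 (their lowest common manager). The shortest path runs up from emp17 to emp2 and back down to emp25: 3 + 3 = 6 links.

6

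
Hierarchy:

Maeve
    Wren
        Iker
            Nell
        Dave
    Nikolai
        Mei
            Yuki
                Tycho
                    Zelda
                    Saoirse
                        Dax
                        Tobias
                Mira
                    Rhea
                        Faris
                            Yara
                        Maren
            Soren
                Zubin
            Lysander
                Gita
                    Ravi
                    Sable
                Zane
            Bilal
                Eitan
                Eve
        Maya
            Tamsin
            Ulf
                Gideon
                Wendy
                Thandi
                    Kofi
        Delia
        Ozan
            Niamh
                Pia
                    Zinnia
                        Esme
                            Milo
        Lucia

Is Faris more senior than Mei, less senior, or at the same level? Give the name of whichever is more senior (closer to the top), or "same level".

Mei

Faris is 6 levels below Maeve; Mei is 2. Mei is higher.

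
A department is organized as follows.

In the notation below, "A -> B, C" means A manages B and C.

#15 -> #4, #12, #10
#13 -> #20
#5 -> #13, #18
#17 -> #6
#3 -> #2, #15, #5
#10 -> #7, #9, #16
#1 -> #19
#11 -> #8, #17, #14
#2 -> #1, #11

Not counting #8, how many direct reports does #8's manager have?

2

#8 reports to #11. #11's other direct reports are #17, #14 — 2 peers.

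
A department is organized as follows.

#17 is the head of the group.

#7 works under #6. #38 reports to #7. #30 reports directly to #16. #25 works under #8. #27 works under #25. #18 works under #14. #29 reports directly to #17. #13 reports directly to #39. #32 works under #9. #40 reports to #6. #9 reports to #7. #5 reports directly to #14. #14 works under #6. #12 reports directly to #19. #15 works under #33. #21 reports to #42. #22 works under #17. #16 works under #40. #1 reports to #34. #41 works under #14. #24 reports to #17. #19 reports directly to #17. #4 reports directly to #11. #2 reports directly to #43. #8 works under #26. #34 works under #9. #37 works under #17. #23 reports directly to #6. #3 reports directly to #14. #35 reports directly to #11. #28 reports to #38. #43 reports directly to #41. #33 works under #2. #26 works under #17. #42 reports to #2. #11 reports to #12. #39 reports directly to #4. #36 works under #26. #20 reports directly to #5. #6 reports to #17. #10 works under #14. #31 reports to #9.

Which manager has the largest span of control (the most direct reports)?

#17

Direct-report counts: #17 has 7; #26 has 2; #8 has 1; #25 has 1; #19 has 1; #12 has 1; #11 has 2; #4 has 1; #39 has 1; #6 has 4; #40 has 1; #16 has 1; #7 has 2; #38 has 1; #9 has 3; #34 has 1; #14 has 5; #5 has 1; #41 has 1; #43 has 1; #2 has 2; #33 has 1; #42 has 1. The largest is 7, held by #17.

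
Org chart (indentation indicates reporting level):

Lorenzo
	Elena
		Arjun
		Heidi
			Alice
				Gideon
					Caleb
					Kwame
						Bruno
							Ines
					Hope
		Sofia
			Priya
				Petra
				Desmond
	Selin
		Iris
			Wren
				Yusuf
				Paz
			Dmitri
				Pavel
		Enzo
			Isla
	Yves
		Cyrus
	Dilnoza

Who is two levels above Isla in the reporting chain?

Isla reports to Enzo, and Enzo reports to Selin. So Isla's skip-level manager is Selin.

Selin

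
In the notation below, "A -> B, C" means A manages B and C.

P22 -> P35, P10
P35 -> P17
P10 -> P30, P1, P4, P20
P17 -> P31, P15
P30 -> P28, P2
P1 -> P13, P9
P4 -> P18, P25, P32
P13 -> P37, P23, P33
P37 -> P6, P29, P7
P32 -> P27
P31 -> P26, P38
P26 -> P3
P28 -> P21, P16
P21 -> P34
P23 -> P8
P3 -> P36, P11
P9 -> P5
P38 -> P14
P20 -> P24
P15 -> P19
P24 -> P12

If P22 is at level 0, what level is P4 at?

Chain from P4 up to P22: P4 → P10 → P22. That is 2 steps up, so P4 is 2 levels below P22.

2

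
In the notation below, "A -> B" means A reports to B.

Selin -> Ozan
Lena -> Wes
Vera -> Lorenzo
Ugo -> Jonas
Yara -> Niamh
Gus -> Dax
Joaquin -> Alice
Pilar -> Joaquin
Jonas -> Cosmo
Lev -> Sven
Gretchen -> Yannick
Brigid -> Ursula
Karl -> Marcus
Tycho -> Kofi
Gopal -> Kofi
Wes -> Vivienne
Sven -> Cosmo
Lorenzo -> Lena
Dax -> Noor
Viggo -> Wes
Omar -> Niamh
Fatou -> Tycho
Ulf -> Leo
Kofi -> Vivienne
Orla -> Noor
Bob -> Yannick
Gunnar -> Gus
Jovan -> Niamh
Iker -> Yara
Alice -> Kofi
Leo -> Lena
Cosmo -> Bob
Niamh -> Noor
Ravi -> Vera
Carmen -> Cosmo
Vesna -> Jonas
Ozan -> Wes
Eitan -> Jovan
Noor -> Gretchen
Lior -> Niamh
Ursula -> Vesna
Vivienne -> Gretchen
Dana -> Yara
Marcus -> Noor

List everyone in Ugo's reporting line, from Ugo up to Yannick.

Ugo reports to Jonas. Jonas reports to Cosmo. Cosmo reports to Bob. Bob reports to Yannick. Yannick is at the top.

Ugo -> Jonas -> Cosmo -> Bob -> Yannick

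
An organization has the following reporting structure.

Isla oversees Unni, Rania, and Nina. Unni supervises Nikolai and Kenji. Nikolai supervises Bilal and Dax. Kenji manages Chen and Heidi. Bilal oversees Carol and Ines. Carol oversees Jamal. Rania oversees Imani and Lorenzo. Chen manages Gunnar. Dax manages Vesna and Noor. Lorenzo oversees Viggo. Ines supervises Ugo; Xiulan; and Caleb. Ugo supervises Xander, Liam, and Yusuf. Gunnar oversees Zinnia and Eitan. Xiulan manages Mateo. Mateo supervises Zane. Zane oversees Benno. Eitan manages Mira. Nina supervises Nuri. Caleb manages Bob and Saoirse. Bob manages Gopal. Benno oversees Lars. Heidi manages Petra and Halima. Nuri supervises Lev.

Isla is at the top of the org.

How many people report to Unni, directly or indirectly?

Unni directly manages Nikolai, Kenji. Under Nikolai: Dax, Noor, Vesna, Bilal, Ines, Caleb, Saoirse, Bob, Gopal, Xiulan, Mateo, Zane, Benno, Lars, Ugo, Xander, Yusuf, Liam, Carol, Jamal (20). Under Kenji: Heidi, Halima, Petra, Chen, Gunnar, Eitan, Mira, Zinnia (8). So Unni's organization is 2 direct reports plus everyone under them: 21 + 9 = 30.

30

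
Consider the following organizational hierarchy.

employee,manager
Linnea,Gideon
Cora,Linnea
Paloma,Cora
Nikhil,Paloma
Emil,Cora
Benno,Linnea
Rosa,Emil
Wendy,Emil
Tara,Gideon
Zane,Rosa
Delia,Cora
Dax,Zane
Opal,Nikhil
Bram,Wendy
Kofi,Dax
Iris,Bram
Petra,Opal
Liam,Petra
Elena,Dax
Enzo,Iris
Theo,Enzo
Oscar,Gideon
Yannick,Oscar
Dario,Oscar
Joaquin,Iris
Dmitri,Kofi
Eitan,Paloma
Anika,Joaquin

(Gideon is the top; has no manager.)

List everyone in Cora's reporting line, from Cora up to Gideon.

Cora reports to Linnea. Linnea reports to Gideon. Gideon is at the top.

Cora -> Linnea -> Gideon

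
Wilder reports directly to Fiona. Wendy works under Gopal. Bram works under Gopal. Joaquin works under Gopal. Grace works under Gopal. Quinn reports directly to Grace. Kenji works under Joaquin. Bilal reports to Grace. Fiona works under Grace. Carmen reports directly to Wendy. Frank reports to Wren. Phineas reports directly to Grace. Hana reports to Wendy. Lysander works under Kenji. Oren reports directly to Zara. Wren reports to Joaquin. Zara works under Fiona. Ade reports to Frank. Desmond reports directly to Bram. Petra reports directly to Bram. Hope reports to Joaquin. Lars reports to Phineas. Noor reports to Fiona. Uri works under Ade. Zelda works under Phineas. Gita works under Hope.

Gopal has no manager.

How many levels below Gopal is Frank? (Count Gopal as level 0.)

3

Chain from Frank up to Gopal: Frank → Wren → Joaquin → Gopal. That is 3 steps up, so Frank is 3 levels below Gopal.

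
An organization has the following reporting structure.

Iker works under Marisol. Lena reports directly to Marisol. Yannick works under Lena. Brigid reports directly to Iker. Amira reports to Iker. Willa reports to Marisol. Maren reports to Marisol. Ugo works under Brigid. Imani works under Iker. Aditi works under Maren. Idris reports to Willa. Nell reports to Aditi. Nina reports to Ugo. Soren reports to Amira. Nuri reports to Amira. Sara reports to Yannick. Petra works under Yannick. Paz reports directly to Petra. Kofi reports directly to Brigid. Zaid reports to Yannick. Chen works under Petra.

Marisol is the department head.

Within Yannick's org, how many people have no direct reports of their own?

4

The people in Yannick's organization with no one reporting to them are Zaid, Chen, Paz, Sara. That is 4.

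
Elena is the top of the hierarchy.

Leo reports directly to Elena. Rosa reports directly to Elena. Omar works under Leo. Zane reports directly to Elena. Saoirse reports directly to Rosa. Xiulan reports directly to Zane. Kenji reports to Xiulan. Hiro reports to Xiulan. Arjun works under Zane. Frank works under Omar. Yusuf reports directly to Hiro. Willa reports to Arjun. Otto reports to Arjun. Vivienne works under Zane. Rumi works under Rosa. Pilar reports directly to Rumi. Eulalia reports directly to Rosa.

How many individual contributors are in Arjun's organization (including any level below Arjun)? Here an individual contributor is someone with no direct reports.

2

The people in Arjun's organization with no one reporting to them are Otto, Willa. That is 2.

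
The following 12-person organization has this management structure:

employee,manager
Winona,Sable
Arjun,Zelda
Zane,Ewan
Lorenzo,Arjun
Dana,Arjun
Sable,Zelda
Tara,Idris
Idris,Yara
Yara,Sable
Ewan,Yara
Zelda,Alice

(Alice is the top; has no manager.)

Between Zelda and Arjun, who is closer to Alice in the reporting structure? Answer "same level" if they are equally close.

Zelda

Zelda is 1 level below Alice; Arjun is 2. Zelda is higher.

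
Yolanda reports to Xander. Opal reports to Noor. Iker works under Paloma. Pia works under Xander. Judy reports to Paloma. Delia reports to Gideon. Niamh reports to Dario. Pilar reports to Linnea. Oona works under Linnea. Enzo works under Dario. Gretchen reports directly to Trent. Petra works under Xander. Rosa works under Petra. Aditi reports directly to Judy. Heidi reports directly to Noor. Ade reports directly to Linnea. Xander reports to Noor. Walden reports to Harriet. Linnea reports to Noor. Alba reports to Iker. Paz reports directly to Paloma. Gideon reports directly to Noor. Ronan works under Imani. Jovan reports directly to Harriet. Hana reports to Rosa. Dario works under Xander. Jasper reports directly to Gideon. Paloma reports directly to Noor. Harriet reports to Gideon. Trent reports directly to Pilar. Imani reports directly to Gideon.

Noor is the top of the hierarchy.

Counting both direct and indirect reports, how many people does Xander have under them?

8

Xander directly manages Petra, Pia, Dario, Yolanda. Under Petra: Rosa, Hana (2). Pia has no reports. Under Dario: Enzo, Niamh (2). Yolanda has no reports. So Xander's organization is 4 direct reports plus everyone under them: 3 + 1 + 3 + 1 = 8.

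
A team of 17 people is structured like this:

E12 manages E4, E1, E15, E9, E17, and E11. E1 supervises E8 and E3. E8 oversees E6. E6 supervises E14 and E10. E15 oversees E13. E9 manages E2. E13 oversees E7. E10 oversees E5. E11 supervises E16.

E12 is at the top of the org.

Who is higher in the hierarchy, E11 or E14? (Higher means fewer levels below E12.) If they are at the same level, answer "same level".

E11

E11 is 1 level below E12; E14 is 4. E11 is higher.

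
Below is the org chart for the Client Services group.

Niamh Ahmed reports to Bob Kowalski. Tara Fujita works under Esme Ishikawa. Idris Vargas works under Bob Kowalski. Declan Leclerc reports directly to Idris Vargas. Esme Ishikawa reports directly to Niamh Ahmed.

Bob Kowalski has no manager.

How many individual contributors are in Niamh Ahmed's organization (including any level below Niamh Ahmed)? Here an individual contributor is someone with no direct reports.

The only person in Niamh Ahmed's organization with no one reporting to them is Tara Fujita. That is 1.

1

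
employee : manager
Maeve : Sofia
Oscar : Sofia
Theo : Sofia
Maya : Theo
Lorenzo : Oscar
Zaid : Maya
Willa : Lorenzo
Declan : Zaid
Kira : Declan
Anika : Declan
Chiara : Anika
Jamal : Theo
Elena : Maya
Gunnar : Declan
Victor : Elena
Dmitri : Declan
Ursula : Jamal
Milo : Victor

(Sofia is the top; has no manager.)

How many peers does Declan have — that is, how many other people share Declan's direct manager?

Declan reports to Zaid, and Zaid has no other direct reports. Declan has 0 peers.

0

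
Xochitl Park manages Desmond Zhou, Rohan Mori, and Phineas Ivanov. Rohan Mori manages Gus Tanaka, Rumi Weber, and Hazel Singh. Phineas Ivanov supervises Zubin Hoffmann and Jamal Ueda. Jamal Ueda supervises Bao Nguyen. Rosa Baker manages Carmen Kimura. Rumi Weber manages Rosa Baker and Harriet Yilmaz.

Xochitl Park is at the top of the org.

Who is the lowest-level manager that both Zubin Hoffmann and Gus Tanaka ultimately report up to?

Zubin Hoffmann's chain of managers is Phineas Ivanov, Xochitl Park. Gus Tanaka's chain of managers is Rohan Mori, Xochitl Park. The first manager that appears in both chains is Xochitl Park.

Xochitl Park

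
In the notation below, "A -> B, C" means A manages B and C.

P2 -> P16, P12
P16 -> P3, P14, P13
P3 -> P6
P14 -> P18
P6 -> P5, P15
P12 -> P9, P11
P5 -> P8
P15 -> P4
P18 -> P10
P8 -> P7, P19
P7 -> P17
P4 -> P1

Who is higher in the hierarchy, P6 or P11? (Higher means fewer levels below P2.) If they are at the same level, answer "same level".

P6 is 3 levels below P2; P11 is 2. P11 is higher.

P11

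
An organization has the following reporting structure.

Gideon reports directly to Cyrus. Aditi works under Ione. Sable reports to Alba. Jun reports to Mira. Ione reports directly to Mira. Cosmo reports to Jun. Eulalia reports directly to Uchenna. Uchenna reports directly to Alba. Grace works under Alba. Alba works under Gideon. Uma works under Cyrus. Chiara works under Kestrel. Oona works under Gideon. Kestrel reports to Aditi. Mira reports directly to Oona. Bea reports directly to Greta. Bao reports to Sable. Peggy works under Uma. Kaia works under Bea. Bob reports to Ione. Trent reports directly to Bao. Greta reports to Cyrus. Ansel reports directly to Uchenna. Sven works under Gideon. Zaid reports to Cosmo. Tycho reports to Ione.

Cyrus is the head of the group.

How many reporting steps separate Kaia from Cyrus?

3

Chain from Kaia up to Cyrus: Kaia → Bea → Greta → Cyrus. That is 3 steps up, so Kaia is 3 levels below Cyrus.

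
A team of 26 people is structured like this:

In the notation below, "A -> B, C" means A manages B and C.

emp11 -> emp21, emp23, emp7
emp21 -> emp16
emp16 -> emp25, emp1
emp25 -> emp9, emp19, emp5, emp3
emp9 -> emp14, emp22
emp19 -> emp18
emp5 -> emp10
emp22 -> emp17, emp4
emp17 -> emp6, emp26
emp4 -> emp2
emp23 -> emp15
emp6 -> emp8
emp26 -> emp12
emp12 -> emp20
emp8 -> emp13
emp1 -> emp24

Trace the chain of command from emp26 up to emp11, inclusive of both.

emp26 -> emp17 -> emp22 -> emp9 -> emp25 -> emp16 -> emp21 -> emp11

emp26 reports to emp17. emp17 reports to emp22. emp22 reports to emp9. emp9 reports to emp25. emp25 reports to emp16. emp16 reports to emp21. emp21 reports to emp11. emp11 is at the top.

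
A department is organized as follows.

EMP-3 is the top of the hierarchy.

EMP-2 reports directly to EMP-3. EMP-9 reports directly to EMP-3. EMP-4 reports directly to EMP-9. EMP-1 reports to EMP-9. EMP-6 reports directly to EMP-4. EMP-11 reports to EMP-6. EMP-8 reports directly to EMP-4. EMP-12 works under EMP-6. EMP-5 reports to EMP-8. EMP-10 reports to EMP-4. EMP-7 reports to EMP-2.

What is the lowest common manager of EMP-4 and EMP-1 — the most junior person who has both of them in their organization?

EMP-9

EMP-4's chain of managers is EMP-9, EMP-3. EMP-1's chain of managers is EMP-9, EMP-3. The first manager that appears in both chains is EMP-9.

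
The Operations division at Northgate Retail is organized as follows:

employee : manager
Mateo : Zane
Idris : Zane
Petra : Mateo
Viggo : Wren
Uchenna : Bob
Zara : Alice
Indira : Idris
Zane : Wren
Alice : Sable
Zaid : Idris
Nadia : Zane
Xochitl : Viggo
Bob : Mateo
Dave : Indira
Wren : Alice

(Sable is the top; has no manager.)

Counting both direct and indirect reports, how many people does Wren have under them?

Wren directly manages Zane, Viggo. Under Zane: Nadia, Mateo, Petra, Bob, Uchenna, Idris, Indira, Dave, Zaid (9). Under Viggo: Xochitl (1). So Wren's organization is 2 direct reports plus everyone under them: 10 + 2 = 12.

12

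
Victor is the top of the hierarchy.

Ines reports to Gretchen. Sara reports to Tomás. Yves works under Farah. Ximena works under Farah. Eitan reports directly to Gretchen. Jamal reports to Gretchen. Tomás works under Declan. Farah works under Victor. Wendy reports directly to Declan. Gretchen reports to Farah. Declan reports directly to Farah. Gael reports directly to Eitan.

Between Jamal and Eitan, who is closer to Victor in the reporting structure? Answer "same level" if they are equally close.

Both Jamal and Eitan are 3 levels below Victor.

same level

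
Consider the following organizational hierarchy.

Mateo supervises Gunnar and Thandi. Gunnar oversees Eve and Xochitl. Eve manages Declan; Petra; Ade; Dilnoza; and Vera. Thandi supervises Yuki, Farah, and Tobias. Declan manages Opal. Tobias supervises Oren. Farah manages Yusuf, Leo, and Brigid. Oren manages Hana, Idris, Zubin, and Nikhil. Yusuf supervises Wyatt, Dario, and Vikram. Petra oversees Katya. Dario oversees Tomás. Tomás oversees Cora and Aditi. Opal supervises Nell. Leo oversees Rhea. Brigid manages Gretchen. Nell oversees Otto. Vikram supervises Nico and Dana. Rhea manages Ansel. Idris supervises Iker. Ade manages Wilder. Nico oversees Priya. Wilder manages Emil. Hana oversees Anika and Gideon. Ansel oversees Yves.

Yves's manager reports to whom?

Rhea

Yves reports to Ansel, and Ansel reports to Rhea. So Yves's skip-level manager is Rhea.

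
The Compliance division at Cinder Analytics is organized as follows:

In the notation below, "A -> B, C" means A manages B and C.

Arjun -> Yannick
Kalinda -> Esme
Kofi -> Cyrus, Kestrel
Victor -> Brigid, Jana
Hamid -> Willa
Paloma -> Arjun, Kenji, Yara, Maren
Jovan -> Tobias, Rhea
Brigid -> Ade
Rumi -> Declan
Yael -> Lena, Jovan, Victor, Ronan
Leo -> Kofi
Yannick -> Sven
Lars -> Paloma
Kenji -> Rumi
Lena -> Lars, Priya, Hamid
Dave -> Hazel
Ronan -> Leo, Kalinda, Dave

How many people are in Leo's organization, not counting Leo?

3

Leo directly manages Kofi. Under Kofi: Kestrel, Cyrus (2). That's 3 in total.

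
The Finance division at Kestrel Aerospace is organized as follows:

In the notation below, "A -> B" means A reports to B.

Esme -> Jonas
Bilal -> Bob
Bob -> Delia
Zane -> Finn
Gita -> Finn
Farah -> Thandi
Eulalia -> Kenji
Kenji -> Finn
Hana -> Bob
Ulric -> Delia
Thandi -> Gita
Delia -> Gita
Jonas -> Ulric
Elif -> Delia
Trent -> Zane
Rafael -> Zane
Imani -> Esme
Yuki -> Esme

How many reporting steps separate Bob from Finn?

3

Chain from Bob up to Finn: Bob → Delia → Gita → Finn. That is 3 steps up, so Bob is 3 levels below Finn.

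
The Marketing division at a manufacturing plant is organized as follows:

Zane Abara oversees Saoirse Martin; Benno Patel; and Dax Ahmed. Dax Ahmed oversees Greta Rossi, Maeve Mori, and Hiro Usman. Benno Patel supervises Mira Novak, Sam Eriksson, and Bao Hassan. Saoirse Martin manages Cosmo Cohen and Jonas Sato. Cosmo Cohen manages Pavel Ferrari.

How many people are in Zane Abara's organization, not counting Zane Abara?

Zane Abara directly manages Dax Ahmed, Benno Patel, Saoirse Martin. Under Dax Ahmed: Hiro Usman, Maeve Mori, Greta Rossi (3). Under Benno Patel: Bao Hassan, Sam Eriksson, Mira Novak (3). Under Saoirse Martin: Jonas Sato, Cosmo Cohen, Pavel Ferrari (3). So Zane Abara's organization is 3 direct reports plus everyone under them: 4 + 4 + 4 = 12.

12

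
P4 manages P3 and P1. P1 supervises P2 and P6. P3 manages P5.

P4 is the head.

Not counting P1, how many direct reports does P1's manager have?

P1 reports to P4. P4's other direct reports are P3 — 1 peer.

1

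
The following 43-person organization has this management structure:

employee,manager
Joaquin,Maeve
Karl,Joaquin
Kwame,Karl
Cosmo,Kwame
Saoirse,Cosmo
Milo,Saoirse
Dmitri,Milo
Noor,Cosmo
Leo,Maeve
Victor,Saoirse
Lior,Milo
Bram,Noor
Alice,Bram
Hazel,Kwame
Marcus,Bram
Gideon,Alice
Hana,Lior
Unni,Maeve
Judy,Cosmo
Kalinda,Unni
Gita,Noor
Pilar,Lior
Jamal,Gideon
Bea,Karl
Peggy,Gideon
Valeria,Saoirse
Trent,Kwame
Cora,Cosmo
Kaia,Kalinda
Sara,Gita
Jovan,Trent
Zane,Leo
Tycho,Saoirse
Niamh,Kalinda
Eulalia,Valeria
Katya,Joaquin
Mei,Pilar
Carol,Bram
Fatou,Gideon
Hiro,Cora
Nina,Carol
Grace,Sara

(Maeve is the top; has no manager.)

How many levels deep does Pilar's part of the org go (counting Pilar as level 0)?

1

The longest chain under Pilar runs Pilar → Mei, which is 1 level below Pilar.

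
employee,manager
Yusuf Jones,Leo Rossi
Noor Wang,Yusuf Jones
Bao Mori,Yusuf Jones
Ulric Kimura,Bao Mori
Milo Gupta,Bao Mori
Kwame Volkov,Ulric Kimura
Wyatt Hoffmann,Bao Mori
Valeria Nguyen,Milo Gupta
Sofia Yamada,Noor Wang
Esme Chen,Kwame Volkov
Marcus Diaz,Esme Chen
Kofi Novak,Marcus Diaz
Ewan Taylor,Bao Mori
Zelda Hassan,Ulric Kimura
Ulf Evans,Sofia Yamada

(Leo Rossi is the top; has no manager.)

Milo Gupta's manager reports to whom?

Yusuf Jones

Milo Gupta reports to Bao Mori, and Bao Mori reports to Yusuf Jones. So Milo Gupta's skip-level manager is Yusuf Jones.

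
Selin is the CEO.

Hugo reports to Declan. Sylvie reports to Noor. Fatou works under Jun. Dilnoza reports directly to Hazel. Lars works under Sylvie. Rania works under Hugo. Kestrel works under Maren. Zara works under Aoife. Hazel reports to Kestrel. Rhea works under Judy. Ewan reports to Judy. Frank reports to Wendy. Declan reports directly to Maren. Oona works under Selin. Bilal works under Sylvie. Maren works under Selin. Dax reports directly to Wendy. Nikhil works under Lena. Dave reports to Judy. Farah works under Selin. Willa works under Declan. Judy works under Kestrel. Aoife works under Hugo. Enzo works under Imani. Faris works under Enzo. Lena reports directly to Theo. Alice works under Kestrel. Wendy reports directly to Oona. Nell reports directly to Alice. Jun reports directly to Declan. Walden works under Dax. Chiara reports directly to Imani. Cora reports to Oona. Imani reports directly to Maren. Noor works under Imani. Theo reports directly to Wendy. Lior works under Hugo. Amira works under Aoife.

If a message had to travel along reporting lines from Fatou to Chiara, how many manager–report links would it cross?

5

Fatou is 3 levels below Maren, and Chiara is 2 levels below Maren (their lowest common manager). The shortest path runs up from Fatou to Maren and back down to Chiara: 3 + 2 = 5 links.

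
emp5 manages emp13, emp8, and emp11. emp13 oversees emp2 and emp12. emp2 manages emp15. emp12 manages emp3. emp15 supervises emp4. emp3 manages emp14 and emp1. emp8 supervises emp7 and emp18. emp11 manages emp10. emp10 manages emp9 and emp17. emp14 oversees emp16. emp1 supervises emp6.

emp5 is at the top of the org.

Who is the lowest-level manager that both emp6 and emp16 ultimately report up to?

emp6's chain of managers is emp1, emp3, emp12, emp13, emp5. emp16's chain of managers is emp14, emp3, emp12, emp13, emp5. The first manager that appears in both chains is emp3.

emp3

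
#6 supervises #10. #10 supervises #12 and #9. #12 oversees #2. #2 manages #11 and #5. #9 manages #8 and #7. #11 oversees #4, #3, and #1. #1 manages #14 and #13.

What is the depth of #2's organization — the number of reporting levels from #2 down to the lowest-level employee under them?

The longest chain under #2 runs #2 → #11 → #1 → #13, which is 3 levels below #2.

3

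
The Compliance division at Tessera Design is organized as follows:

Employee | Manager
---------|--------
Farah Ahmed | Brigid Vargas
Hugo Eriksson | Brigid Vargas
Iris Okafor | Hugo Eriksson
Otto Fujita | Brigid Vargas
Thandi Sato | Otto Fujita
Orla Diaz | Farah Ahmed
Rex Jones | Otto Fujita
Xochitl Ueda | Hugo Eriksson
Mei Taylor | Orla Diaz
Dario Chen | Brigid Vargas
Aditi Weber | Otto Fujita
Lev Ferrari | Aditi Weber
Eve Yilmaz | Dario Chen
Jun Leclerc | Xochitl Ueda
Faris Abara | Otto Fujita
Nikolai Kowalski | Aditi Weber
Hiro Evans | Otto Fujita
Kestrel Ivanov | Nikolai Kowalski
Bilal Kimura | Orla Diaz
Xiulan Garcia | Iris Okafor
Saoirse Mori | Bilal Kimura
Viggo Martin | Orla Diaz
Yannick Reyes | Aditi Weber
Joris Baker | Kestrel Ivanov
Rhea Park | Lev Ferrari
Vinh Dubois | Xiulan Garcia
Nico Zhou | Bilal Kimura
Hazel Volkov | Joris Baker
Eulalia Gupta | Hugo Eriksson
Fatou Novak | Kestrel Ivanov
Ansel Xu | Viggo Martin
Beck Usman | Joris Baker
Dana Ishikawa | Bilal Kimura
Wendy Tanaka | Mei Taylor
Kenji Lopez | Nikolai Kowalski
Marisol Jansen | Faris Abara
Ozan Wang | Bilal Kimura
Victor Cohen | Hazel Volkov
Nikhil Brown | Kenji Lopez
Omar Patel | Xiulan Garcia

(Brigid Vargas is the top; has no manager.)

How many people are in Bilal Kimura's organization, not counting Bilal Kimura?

4

Bilal Kimura directly manages Saoirse Mori, Nico Zhou, Dana Ishikawa, Ozan Wang. Saoirse Mori has no reports. Nico Zhou has no reports. Dana Ishikawa has no reports. Ozan Wang has no reports. So Bilal Kimura's organization is 4 direct reports plus everyone under them: 1 + 1 + 1 + 1 = 4.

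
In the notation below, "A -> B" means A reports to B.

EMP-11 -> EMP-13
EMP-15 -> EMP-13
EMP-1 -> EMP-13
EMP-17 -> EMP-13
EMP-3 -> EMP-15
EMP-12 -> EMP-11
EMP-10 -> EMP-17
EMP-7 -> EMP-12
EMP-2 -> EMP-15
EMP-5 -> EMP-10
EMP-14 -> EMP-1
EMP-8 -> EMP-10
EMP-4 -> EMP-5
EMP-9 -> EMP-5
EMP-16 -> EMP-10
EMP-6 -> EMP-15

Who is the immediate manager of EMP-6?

EMP-15

EMP-6 reports directly to EMP-15.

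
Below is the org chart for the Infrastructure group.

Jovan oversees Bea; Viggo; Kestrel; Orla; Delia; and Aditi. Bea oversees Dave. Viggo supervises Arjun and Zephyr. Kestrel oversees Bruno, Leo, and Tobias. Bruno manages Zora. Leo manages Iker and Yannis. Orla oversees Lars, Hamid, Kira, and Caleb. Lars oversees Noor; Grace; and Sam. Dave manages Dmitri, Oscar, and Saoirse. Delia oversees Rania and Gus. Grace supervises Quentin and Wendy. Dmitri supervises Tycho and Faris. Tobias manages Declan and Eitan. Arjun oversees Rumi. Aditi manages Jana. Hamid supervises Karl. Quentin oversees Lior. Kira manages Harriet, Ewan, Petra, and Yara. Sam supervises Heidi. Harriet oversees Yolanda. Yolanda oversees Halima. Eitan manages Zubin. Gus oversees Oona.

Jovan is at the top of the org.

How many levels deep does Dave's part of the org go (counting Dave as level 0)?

The longest chain under Dave runs Dave → Dmitri → Faris, which is 2 levels below Dave.

2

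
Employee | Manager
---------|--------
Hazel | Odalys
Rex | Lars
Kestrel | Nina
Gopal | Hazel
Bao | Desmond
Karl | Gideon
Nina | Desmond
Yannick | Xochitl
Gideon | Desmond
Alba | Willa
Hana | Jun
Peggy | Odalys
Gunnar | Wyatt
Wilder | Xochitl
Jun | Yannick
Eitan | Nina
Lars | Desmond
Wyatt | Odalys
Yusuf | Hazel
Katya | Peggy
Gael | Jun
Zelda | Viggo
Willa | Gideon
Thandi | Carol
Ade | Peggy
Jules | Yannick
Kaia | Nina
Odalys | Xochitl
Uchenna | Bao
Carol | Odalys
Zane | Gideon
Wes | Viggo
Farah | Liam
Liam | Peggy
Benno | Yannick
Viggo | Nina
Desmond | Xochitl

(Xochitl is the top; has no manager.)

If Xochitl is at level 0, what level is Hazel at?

Chain from Hazel up to Xochitl: Hazel → Odalys → Xochitl. That is 2 steps up, so Hazel is 2 levels below Xochitl.

2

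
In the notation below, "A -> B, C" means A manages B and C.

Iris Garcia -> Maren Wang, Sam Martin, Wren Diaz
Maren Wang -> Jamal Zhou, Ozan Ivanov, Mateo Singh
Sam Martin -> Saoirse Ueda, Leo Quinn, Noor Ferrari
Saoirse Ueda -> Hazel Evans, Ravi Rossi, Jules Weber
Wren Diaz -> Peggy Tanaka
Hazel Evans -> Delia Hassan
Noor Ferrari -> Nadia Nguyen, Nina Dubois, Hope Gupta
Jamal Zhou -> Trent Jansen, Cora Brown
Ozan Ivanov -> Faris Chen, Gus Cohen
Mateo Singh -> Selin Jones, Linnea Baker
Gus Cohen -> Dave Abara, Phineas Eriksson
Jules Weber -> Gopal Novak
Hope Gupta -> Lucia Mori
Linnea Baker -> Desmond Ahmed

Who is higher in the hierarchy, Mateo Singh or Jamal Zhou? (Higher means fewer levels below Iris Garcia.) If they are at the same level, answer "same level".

same level

Both Mateo Singh and Jamal Zhou are 2 levels below Iris Garcia.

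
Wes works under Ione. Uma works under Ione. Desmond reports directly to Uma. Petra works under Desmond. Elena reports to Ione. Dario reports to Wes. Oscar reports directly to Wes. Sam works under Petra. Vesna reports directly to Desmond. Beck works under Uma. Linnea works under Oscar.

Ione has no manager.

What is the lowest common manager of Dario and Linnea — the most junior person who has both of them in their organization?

Dario's chain of managers is Wes, Ione. Linnea's chain of managers is Oscar, Wes, Ione. The first manager that appears in both chains is Wes.

Wes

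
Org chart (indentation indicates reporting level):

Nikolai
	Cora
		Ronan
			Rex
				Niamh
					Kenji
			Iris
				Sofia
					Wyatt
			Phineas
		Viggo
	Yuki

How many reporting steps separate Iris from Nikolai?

3

Chain from Iris up to Nikolai: Iris → Ronan → Cora → Nikolai. That is 3 steps up, so Iris is 3 levels below Nikolai.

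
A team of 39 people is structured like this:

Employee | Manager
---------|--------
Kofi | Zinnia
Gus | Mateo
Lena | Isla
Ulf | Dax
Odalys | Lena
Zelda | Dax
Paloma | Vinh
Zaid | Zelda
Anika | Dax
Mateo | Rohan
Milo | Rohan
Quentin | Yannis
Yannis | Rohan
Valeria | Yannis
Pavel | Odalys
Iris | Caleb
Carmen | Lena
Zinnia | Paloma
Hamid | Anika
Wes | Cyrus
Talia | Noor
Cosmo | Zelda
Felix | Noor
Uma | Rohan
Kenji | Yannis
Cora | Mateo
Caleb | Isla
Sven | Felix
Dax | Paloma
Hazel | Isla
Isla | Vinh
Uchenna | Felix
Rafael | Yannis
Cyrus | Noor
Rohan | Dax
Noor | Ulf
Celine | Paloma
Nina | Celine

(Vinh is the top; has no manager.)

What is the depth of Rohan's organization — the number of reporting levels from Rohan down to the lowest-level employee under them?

The longest chain under Rohan runs Rohan → Mateo → Cora, which is 2 levels below Rohan.

2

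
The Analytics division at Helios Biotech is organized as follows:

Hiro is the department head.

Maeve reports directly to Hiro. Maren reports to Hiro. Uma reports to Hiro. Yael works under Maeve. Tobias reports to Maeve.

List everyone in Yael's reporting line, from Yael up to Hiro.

Yael -> Maeve -> Hiro

Yael reports to Maeve. Maeve reports to Hiro. Hiro is at the top.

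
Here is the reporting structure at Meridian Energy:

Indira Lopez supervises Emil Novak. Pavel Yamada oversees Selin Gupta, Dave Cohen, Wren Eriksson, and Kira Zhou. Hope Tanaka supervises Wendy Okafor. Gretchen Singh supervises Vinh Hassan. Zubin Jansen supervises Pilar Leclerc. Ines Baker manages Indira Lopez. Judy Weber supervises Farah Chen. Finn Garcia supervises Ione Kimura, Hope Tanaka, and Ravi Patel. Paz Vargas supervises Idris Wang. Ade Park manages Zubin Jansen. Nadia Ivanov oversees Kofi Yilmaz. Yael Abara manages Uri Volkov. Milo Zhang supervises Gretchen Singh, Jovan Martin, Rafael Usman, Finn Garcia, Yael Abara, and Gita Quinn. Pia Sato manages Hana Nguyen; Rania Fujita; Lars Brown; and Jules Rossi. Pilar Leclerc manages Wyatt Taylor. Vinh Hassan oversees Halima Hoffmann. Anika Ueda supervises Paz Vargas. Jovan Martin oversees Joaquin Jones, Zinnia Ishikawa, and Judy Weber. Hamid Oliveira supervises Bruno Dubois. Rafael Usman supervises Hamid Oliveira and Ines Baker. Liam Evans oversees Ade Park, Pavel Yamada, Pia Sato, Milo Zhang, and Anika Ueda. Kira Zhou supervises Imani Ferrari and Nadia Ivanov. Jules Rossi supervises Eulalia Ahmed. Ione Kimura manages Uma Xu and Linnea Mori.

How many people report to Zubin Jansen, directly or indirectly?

2

Zubin Jansen directly manages Pilar Leclerc. Under Pilar Leclerc: Wyatt Taylor (1). That's 2 in total.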